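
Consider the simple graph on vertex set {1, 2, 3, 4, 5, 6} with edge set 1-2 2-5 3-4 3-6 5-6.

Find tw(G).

A width-1 tree decomposition is:
Bags: B1 = {1, 2}  B2 = {2, 5}  B3 = {5, 6}  B4 = {3, 6}  B5 = {3, 4}
Tree: B1–B2, B2–B3, B3–B4, B4–B5
The largest bag has 2 vertices, giving width 1; this decomposition certifies tw(G) ≤ 1. G has an edge, so its treewidth is at least 1. Hence tw(G) = 1 exactly.

1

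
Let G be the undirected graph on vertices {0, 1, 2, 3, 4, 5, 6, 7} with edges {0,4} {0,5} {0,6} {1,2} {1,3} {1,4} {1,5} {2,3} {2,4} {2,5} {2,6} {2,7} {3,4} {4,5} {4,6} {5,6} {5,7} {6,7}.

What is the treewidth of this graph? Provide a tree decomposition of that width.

Treewidth 3.
One optimal decomposition is:
Bags: B1 = {2, 4, 5, 6}  B2 = {0, 4, 5, 6}  B3 = {1, 2, 4, 5}  B4 = {2, 5, 6, 7}  B5 = {1, 2, 3, 4}
Tree: B1–B2, B1–B3, B1–B4, B3–B5

The largest bag has 4 vertices, giving width 3; this decomposition certifies tw(G) ≤ 3. For the lower bound, the 4 vertices {0, 4, 5, 6} are pairwise adjacent, and any tree decomposition puts a clique entirely inside one bag — forcing width ≥ 3. Combining the bounds, tw(G) = 3.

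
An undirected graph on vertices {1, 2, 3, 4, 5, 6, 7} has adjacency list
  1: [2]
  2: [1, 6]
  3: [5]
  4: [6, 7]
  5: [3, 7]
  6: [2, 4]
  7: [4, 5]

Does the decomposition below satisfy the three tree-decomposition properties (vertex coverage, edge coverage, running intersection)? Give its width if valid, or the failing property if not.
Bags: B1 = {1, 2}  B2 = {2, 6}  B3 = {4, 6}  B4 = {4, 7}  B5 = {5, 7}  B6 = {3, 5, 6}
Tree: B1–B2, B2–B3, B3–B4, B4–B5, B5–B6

No — bags containing vertex 6 are not connected in the tree.

A tree decomposition must satisfy three properties: every vertex lies in some bag; for every edge, both endpoints lie together in some bag; and for every vertex, the bags containing it form a connected subtree. Here bags containing vertex 6 are not connected in the tree, so the decomposition is invalid.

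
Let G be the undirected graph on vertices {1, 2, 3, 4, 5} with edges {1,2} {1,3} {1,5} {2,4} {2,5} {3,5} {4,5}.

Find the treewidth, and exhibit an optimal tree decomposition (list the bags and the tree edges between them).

Each bag holds 3 vertices, so the decomposition has width 2, which upper-bounds the treewidth. Conversely, {1, 2, 5} is a clique of size 3, and the vertices of any clique must share a bag in every tree decomposition; so some bag has ≥ 3 vertices and tw(G) ≥ 2. Therefore the treewidth is 2.

Treewidth 2.
One optimal decomposition is:
Bags: B1 = {1, 3, 5}  B2 = {1, 2, 5}  B3 = {2, 4, 5}
Tree: B1–B2, B2–B3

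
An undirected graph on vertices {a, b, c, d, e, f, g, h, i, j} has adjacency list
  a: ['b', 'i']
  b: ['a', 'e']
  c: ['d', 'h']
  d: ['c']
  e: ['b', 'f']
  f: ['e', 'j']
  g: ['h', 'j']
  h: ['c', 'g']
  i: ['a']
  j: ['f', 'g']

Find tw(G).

A width-1 tree decomposition is:
Bags: B1 = {a, i}  B2 = {a, b}  B3 = {b, e}  B4 = {e, f}  B5 = {f, j}  B6 = {g, j}  B7 = {g, h}  B8 = {c, h}  B9 = {c, d}
Tree: B1–B2, B2–B3, B3–B4, B4–B5, B5–B6, B6–B7, B7–B8, B8–B9
Every bag has size at most 2, so the width is 2 − 1 = 1 and tw(G) ≤ 1. Since G has at least one edge (e.g. i–a), it is not an edgeless graph, so tw(G) ≥ 1. Hence tw(G) = 1 exactly.

1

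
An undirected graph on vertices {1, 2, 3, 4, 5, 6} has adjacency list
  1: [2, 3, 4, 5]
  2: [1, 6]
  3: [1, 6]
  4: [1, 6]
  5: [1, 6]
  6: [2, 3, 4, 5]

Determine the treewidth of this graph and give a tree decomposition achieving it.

Treewidth 2.
One such decomposition:
Bags: B1 = {1, 4, 6}  B2 = {1, 5, 6}  B3 = {1, 2, 6}  B4 = {1, 3, 6}
Tree: B1–B2, B2–B3, B3–B4

The largest bag has 3 vertices, giving width 2; this decomposition certifies tw(G) ≤ 2. Since 1–4–6–5–1 is a cycle in G, G is not acyclic. Forests are exactly the graphs of treewidth ≤ 1, so tw(G) ≥ 2. The upper and lower bounds meet at 2, so that is the treewidth.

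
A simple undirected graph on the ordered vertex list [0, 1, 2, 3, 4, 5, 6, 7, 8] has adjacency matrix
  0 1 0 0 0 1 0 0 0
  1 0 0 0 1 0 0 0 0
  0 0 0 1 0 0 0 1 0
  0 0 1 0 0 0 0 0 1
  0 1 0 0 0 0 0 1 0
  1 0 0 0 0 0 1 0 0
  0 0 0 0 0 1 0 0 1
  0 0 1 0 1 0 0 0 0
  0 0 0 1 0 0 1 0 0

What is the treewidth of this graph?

2

A width-2 tree decomposition is:
Bags: B1 = {1, 4, 7}  B2 = {1, 2, 7}  B3 = {1, 2, 3}  B4 = {1, 3, 8}  B5 = {1, 6, 8}  B6 = {1, 5, 6}  B7 = {0, 1, 5}
Tree: B1–B2, B2–B3, B3–B4, B4–B5, B5–B6, B6–B7
Each bag holds 3 vertices, so the decomposition has width 2, which upper-bounds the treewidth. The edges 1–4–7–2–3–8–6–5–0–1 form a cycle, so G is not a tree and its treewidth is at least 2. Therefore the treewidth is 2.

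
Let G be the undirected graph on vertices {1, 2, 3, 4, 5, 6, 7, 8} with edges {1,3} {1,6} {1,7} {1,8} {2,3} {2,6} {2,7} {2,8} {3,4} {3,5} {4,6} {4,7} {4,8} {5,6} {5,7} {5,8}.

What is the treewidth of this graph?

4

A width-4 tree decomposition is:
Bags: B1 = {3, 5, 6, 7, 8}  B2 = {3, 4, 6, 7, 8}  B3 = {2, 3, 6, 7, 8}  B4 = {1, 3, 6, 7, 8}
Tree: B1–B2, B2–B3, B3–B4
Every bag has size at most 5, so the width is 5 − 1 = 4 and tw(G) ≤ 4. For the lower bound: the 5 vertex sets {5,8}, {4,6}, {2,7}, {3}, {1} are disjoint, each induces a connected subgraph, and every pair is joined by at least one edge of G. Contracting each set to a single vertex therefore yields K_{5} as a minor, and since treewidth is minor-monotone, tw(G) ≥ tw(K_{5}) = 4. Hence tw(G) = 4 exactly.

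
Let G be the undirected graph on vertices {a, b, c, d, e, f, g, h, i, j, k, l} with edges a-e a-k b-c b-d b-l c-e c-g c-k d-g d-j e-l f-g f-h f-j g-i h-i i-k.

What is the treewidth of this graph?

3

A width-3 tree decomposition is:
Bags: B1 = {f, h, i, j}  B2 = {f, g, i, j}  B3 = {d, g, i, j}  B4 = {d, g, i, k}  B5 = {c, d, g, k}  B6 = {b, c, d, k}  B7 = {a, b, c, k}  B8 = {a, b, c, e}  B9 = {a, b, e, l}
Tree: B1–B2, B2–B3, B3–B4, B4–B5, B5–B6, B6–B7, B7–B8, B8–B9
Each bag holds 4 vertices, so the decomposition has width 3, which upper-bounds the treewidth. For the lower bound: the 4 vertex sets {f,h,j}, {i}, {g}, {b,c,d,k} are disjoint, each induces a connected subgraph, and every pair is joined by at least one edge of G. Contracting each set to a single vertex therefore yields K_{4} as a minor, and since treewidth is minor-monotone, tw(G) ≥ tw(K_{4}) = 3. Therefore the treewidth is 3.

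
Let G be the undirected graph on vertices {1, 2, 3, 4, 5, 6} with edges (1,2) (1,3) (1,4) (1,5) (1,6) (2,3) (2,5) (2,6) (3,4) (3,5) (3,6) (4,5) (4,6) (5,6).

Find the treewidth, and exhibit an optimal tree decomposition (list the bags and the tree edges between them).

Treewidth 4.
One optimal decomposition is:
Bags: B1 = {1, 2, 3, 5, 6}  B2 = {1, 3, 4, 5, 6}
Tree: B1–B2

The largest bag has 5 vertices, giving width 4; this decomposition certifies tw(G) ≤ 4. On the other hand G contains the 5-clique {1, 2, 3, 5, 6}. A clique must lie in a single bag of any decomposition, so no decomposition can have width below 4. Hence tw(G) = 4 exactly.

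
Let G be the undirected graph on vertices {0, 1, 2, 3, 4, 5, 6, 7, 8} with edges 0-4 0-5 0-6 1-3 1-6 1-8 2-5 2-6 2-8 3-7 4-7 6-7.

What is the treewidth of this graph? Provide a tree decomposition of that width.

Treewidth 3.
One optimal decomposition is:
Bags: B1 = {1, 3, 7, 8}  B2 = {1, 6, 7, 8}  B3 = {2, 6, 7, 8}  B4 = {2, 4, 6, 7}  B5 = {0, 2, 4, 6}  B6 = {0, 2, 4, 5}
Tree: B1–B2, B2–B3, B3–B4, B4–B5, B5–B6

The largest bag has 4 vertices, giving width 3; this decomposition certifies tw(G) ≤ 3. For the lower bound: the 4 vertex sets {1,3,8}, {7}, {6}, {0,2,4,5} are disjoint, each induces a connected subgraph, and every pair is joined by at least one edge of G. Contracting each set to a single vertex therefore yields K_{4} as a minor, and since treewidth is minor-monotone, tw(G) ≥ tw(K_{4}) = 3. Therefore the treewidth is 3.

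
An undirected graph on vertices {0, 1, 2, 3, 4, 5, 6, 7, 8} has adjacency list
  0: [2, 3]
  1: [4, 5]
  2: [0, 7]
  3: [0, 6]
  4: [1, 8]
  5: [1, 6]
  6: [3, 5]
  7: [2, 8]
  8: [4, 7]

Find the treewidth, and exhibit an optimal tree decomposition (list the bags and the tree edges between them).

Treewidth 2.
Bags: B1 = {0, 2, 3}  B2 = {2, 3, 6}  B3 = {2, 5, 6}  B4 = {1, 2, 5}  B5 = {1, 2, 4}  B6 = {2, 4, 8}  B7 = {2, 7, 8}
Tree: B1–B2, B2–B3, B3–B4, B4–B5, B5–B6, B6–B7

Each bag holds 3 vertices, so the decomposition has width 2, which upper-bounds the treewidth. Since 2–0–3–6–5–1–4–8–7–2 is a cycle in G, G is not acyclic. Forests are exactly the graphs of treewidth ≤ 1, so tw(G) ≥ 2. Hence tw(G) = 2 exactly.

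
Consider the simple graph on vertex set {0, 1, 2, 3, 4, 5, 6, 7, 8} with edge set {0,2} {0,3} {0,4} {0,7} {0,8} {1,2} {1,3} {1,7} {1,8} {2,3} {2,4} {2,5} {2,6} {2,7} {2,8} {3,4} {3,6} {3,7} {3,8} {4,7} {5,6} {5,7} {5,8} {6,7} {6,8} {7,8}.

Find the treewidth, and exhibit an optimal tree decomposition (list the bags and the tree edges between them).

Treewidth 4.
One optimal decomposition is:
Bags: B1 = {0, 2, 3, 4, 7}  B2 = {0, 2, 3, 7, 8}  B3 = {1, 2, 3, 7, 8}  B4 = {2, 3, 6, 7, 8}  B5 = {2, 5, 6, 7, 8}
Tree: B1–B2, B2–B3, B2–B4, B4–B5

Each bag holds 5 vertices, so the decomposition has width 4, which upper-bounds the treewidth. Conversely, {0, 2, 3, 7, 8} is a clique of size 5, and the vertices of any clique must share a bag in every tree decomposition; so some bag has ≥ 5 vertices and tw(G) ≥ 4. Therefore the treewidth is 4.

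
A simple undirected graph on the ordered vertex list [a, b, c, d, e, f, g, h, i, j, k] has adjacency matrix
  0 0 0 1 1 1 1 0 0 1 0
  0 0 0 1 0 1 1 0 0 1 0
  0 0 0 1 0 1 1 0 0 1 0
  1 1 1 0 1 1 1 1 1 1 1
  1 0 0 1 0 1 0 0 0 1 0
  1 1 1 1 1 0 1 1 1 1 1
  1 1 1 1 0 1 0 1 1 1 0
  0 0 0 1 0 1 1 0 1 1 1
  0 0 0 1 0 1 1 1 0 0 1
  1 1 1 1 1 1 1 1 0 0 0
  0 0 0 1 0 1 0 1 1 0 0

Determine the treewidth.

4

A width-4 tree decomposition is:
Bags: B1 = {b, d, f, g, j}  B2 = {d, f, g, h, j}  B3 = {d, f, g, h, i}  B4 = {d, f, h, i, k}  B5 = {a, d, f, g, j}  B6 = {c, d, f, g, j}  B7 = {a, d, e, f, j}
Tree: B1–B2, B2–B3, B3–B4, B2–B5, B5–B6, B5–B7
Every bag has size at most 5, so the width is 5 − 1 = 4 and tw(G) ≤ 4. Conversely, {d, f, g, h, j} is a clique of size 5, and the vertices of any clique must share a bag in every tree decomposition; so some bag has ≥ 5 vertices and tw(G) ≥ 4. The upper and lower bounds meet at 4, so that is the treewidth.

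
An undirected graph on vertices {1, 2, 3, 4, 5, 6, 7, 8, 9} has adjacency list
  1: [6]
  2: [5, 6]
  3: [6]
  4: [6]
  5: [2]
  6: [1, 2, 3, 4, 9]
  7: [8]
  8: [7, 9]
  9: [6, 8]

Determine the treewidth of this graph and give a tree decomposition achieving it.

Treewidth 1.
Bags: B1 = {8, 9}  B2 = {6, 9}  B3 = {3, 6}  B4 = {2, 6}  B5 = {7, 8}  B6 = {4, 6}  B7 = {1, 6}  B8 = {2, 5}
Tree: B1–B2, B2–B3, B3–B4, B1–B5, B4–B6, B2–B7, B4–B8

The largest bag has 2 vertices, giving width 1; this decomposition certifies tw(G) ≤ 1. Since G has at least one edge (e.g. 8–9), it is not an edgeless graph, so tw(G) ≥ 1. The upper and lower bounds meet at 1, so that is the treewidth.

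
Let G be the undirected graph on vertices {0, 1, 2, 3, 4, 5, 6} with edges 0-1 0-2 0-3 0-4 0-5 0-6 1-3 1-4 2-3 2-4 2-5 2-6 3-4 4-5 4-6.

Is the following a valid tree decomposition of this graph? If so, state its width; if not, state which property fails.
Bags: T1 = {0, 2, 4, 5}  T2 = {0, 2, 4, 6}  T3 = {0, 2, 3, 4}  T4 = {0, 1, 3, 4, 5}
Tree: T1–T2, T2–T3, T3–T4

A tree decomposition must satisfy three properties: every vertex lies in some bag; for every edge, both endpoints lie together in some bag; and for every vertex, the bags containing it form a connected subtree. Here bags containing vertex 5 are not connected in the tree, so the decomposition is invalid.

No — bags containing vertex 5 are not connected in the tree.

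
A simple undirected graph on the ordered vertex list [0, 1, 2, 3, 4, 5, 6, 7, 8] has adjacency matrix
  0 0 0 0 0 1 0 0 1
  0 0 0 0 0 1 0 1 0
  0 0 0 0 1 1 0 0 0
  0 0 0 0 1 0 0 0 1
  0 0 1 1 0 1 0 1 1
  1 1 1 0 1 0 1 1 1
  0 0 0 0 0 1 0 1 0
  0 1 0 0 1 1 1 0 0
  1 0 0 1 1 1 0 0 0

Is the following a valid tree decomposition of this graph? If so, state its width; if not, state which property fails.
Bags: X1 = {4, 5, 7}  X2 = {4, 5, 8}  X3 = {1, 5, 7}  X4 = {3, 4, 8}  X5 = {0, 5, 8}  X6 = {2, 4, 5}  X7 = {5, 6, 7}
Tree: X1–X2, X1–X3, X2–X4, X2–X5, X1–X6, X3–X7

Yes; width 2.

Checking the three conditions: (i) the bags cover all of {0, 1, 2, 3, 4, 5, 6, 7, 8}; (ii) for each edge, some bag contains both endpoints; (iii) the bags containing any fixed vertex form a subtree. All hold, so the decomposition is valid with width 3 − 1 = 2.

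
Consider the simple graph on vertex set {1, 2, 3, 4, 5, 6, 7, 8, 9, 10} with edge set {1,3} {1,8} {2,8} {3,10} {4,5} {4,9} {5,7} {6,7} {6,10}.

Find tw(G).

1

A width-1 tree decomposition is:
Bags: B1 = {4, 9}  B2 = {4, 5}  B3 = {5, 7}  B4 = {6, 7}  B5 = {6, 10}  B6 = {3, 10}  B7 = {1, 3}  B8 = {1, 8}  B9 = {2, 8}
Tree: B1–B2, B2–B3, B3–B4, B4–B5, B5–B6, B6–B7, B7–B8, B8–B9
Each bag holds 2 vertices, so the decomposition has width 1, which upper-bounds the treewidth. Since G has at least one edge (e.g. 9–4), it is not an edgeless graph, so tw(G) ≥ 1. The upper and lower bounds meet at 1, so that is the treewidth.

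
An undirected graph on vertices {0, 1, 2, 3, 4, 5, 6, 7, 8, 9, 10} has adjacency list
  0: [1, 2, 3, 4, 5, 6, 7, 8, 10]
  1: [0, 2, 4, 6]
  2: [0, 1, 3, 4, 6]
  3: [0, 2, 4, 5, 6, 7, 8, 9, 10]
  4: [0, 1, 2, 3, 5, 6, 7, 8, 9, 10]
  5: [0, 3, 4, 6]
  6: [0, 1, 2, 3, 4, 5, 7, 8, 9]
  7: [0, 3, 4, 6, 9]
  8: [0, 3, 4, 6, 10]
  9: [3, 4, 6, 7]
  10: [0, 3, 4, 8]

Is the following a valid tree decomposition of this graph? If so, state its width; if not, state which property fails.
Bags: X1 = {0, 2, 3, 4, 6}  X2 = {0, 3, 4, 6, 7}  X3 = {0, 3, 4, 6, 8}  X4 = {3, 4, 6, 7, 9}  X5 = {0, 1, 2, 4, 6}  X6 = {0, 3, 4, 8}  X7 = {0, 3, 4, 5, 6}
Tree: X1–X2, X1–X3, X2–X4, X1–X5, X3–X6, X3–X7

No — vertex 10 appears in no bag.

A tree decomposition must satisfy three properties: every vertex lies in some bag; for every edge, both endpoints lie together in some bag; and for every vertex, the bags containing it form a connected subtree. Here vertex 10 appears in no bag, so the decomposition is invalid.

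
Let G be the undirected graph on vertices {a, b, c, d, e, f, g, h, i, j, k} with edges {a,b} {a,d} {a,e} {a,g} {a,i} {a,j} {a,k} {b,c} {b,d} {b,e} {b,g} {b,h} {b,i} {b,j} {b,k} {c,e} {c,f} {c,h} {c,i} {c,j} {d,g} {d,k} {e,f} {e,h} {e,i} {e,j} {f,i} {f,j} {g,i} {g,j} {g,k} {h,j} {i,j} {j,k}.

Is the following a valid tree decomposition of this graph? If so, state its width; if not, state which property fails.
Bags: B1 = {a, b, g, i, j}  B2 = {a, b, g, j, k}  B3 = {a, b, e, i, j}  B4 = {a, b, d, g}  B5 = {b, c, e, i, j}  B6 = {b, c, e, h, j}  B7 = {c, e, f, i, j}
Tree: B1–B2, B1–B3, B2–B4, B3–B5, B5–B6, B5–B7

No — edge (k,d) lies in no bag.

A tree decomposition must satisfy three properties: every vertex lies in some bag; for every edge, both endpoints lie together in some bag; and for every vertex, the bags containing it form a connected subtree. Here edge (k,d) lies in no bag, so the decomposition is invalid.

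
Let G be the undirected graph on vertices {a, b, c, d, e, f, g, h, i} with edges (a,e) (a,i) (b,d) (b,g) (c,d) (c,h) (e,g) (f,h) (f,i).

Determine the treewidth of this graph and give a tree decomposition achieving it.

Each bag holds 3 vertices, so the decomposition has width 2, which upper-bounds the treewidth. The edges f–h–c–d–b–g–e–a–i–f form a cycle, so G is not a tree and its treewidth is at least 2. Combining the bounds, tw(G) = 2.

Treewidth 2.
One such decomposition:
Bags: B1 = {c, f, h}  B2 = {c, d, f}  B3 = {b, d, f}  B4 = {b, f, g}  B5 = {e, f, g}  B6 = {a, e, f}  B7 = {a, f, i}
Tree: B1–B2, B2–B3, B3–B4, B4–B5, B5–B6, B6–B7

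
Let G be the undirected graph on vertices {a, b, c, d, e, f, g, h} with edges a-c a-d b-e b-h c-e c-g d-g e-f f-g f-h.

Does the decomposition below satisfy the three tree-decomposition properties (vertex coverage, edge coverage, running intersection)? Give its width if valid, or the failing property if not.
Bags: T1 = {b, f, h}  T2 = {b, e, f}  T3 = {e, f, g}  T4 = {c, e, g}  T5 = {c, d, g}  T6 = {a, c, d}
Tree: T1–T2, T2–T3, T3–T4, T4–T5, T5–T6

Yes; width 2.

Every vertex of G appears in some bag (union = {a, b, c, d, e, f, g, h}); every edge is covered by a bag; and for each vertex v the set of bags containing v is connected in the bag tree. The decomposition is therefore valid. The largest bag has 3 vertices, so the width is 2.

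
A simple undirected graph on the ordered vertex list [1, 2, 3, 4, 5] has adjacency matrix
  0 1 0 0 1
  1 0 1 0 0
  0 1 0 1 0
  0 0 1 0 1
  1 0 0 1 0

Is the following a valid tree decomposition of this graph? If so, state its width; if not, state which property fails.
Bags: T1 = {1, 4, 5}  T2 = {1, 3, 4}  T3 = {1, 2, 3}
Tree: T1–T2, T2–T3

Yes; width 2.

Checking the three conditions: (i) the bags cover all of {1, 2, 3, 4, 5}; (ii) for each edge, some bag contains both endpoints; (iii) the bags containing any fixed vertex form a subtree. All hold, so the decomposition is valid with width 3 − 1 = 2.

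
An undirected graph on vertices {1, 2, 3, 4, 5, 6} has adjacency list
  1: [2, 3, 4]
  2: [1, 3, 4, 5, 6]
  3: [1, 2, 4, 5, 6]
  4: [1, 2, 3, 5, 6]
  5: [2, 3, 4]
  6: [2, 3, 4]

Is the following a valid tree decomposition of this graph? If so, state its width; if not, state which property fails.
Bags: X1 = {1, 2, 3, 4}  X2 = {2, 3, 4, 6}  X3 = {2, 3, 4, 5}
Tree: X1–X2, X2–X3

Yes; width 3.

Vertex coverage: the bags together contain {1, 2, 3, 4, 5, 6}, the full vertex set. Edge coverage: each edge of G has both endpoints in at least one bag. Running intersection: for every vertex, the bags containing it form a connected subtree. All three properties hold, so this is a valid tree decomposition of width max|bag| − 1 = 3, and hence tw(G) ≤ 3.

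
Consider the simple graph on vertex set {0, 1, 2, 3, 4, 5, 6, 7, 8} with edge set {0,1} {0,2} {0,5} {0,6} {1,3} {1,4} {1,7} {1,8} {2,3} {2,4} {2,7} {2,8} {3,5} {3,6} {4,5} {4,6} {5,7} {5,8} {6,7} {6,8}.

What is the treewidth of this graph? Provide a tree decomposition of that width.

The largest bag has 5 vertices, giving width 4; this decomposition certifies tw(G) ≤ 4. For the lower bound: the 5 vertex sets {6,7}, {0,1}, {5,8}, {2}, {4} are disjoint, each induces a connected subgraph, and every pair is joined by at least one edge of G. Contracting each set to a single vertex therefore yields K_{5} as a minor, and since treewidth is minor-monotone, tw(G) ≥ tw(K_{5}) = 4. The upper and lower bounds meet at 4, so that is the treewidth.

Treewidth 4.
One such decomposition:
Bags: B1 = {1, 2, 5, 6, 7}  B2 = {0, 1, 2, 5, 6}  B3 = {1, 2, 5, 6, 8}  B4 = {1, 2, 4, 5, 6}  B5 = {1, 2, 3, 5, 6}
Tree: B1–B2, B2–B3, B3–B4, B4–B5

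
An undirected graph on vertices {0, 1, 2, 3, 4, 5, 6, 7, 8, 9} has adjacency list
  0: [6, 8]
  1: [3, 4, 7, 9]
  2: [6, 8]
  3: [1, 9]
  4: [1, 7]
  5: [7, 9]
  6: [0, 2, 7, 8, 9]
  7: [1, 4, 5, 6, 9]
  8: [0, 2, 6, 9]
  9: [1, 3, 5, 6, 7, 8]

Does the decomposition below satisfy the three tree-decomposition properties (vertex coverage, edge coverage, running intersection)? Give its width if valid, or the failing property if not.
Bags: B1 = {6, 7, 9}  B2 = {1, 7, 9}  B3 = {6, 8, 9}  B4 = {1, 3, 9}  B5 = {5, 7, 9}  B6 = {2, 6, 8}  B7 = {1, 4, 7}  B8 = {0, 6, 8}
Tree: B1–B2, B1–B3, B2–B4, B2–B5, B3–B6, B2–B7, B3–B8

Yes; width 2.

Checking the three conditions: (i) the bags cover all of {0, 1, 2, 3, 4, 5, 6, 7, 8, 9}; (ii) for each edge, some bag contains both endpoints; (iii) the bags containing any fixed vertex form a subtree. All hold, so the decomposition is valid with width 3 − 1 = 2.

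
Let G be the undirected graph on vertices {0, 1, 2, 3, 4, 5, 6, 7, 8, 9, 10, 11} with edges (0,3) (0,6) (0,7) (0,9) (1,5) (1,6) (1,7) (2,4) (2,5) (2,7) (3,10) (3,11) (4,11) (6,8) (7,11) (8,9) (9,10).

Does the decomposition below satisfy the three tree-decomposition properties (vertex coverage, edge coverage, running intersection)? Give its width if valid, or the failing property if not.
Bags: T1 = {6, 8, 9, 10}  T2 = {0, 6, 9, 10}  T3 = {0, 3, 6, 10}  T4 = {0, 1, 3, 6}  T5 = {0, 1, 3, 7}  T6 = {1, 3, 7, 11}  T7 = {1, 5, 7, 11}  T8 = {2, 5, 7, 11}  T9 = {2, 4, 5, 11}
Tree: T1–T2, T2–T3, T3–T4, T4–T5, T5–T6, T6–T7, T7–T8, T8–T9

Yes; width 3.

Vertex coverage: the bags together contain {0, 1, 2, 3, 4, 5, 6, 7, 8, 9, 10, 11}, the full vertex set. Edge coverage: each edge of G has both endpoints in at least one bag. Running intersection: for every vertex, the bags containing it form a connected subtree. All three properties hold, so this is a valid tree decomposition of width max|bag| − 1 = 3, and hence tw(G) ≤ 3.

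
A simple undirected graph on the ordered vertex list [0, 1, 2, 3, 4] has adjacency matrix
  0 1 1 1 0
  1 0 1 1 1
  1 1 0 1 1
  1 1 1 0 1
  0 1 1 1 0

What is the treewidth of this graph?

3

A width-3 tree decomposition is:
Bags: B1 = {0, 1, 2, 3}  B2 = {1, 2, 3, 4}
Tree: B1–B2
Each bag holds 4 vertices, so the decomposition has width 3, which upper-bounds the treewidth. On the other hand G contains the 4-clique {0, 1, 2, 3}. A clique must lie in a single bag of any decomposition, so no decomposition can have width below 3. Hence tw(G) = 3 exactly.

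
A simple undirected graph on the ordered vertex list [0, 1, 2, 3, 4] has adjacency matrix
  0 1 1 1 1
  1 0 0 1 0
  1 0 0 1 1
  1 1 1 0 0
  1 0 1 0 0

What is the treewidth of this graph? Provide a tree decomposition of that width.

Treewidth 2.
Bags: B1 = {0, 2, 3}  B2 = {0, 2, 4}  B3 = {0, 1, 3}
Tree: B1–B2, B1–B3

The largest bag has 3 vertices, giving width 2; this decomposition certifies tw(G) ≤ 2. For the lower bound, the 3 vertices {0, 1, 3} are pairwise adjacent, and any tree decomposition puts a clique entirely inside one bag — forcing width ≥ 2. Combining the bounds, tw(G) = 2.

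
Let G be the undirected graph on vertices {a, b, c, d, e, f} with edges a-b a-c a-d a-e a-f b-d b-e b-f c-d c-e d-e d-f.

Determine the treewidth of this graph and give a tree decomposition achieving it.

Treewidth 3.
Bags: B1 = {a, c, d, e}  B2 = {a, b, d, e}  B3 = {a, b, d, f}
Tree: B1–B2, B2–B3

The largest bag has 4 vertices, giving width 3; this decomposition certifies tw(G) ≤ 3. On the other hand G contains the 4-clique {a, c, d, e}. A clique must lie in a single bag of any decomposition, so no decomposition can have width below 3. Hence tw(G) = 3 exactly.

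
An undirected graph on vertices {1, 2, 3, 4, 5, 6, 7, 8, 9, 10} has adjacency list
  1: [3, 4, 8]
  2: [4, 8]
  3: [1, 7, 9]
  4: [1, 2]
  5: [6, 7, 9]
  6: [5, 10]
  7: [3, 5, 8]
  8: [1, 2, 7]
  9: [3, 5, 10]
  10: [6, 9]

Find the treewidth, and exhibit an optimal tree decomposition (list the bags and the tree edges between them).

Every bag has size at most 3, so the width is 3 − 1 = 2 and tw(G) ≤ 2. For the lower bound, G contains the cycle 2–4–1–8–2, so G is not a forest; only forests have treewidth ≤ 1, hence tw(G) ≥ 2. The upper and lower bounds meet at 2, so that is the treewidth.

Treewidth 2.
One optimal decomposition is:
Bags: B1 = {2, 4, 8}  B2 = {1, 4, 8}  B3 = {1, 7, 8}  B4 = {1, 3, 7}  B5 = {3, 5, 7}  B6 = {3, 5, 9}  B7 = {5, 6, 9}  B8 = {6, 9, 10}
Tree: B1–B2, B2–B3, B3–B4, B4–B5, B5–B6, B6–B7, B7–B8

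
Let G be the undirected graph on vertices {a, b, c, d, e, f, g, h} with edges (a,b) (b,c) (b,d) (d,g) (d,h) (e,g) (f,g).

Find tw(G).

A width-1 tree decomposition is:
Bags: B1 = {b, d}  B2 = {d, h}  B3 = {d, g}  B4 = {f, g}  B5 = {b, c}  B6 = {e, g}  B7 = {a, b}
Tree: B1–B2, B1–B3, B3–B4, B1–B5, B4–B6, B5–B7
The largest bag has 2 vertices, giving width 1; this decomposition certifies tw(G) ≤ 1. G has an edge, so its treewidth is at least 1. The upper and lower bounds meet at 1, so that is the treewidth.

1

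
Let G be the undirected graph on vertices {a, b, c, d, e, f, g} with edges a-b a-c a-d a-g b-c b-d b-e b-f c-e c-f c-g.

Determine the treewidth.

A width-2 tree decomposition is:
Bags: B1 = {a, b, c}  B2 = {b, c, e}  B3 = {a, b, d}  B4 = {a, c, g}  B5 = {b, c, f}
Tree: B1–B2, B1–B3, B1–B4, B2–B5
The largest bag has 3 vertices, giving width 2; this decomposition certifies tw(G) ≤ 2. On the other hand G contains the 3-clique {a, b, d}. A clique must lie in a single bag of any decomposition, so no decomposition can have width below 2. Combining the bounds, tw(G) = 2.

2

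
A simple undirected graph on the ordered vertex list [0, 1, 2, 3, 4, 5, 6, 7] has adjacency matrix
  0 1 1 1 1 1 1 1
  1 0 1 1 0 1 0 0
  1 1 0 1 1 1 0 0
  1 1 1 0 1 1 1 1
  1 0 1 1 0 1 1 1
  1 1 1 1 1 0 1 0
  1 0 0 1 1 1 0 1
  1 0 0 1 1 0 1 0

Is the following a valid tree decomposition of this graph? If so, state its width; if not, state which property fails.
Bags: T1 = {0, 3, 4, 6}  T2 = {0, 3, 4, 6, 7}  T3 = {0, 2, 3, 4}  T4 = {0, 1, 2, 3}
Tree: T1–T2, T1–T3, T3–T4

A tree decomposition must satisfy three properties: every vertex lies in some bag; for every edge, both endpoints lie together in some bag; and for every vertex, the bags containing it form a connected subtree. Here vertex 5 appears in no bag, so the decomposition is invalid.

No — vertex 5 appears in no bag.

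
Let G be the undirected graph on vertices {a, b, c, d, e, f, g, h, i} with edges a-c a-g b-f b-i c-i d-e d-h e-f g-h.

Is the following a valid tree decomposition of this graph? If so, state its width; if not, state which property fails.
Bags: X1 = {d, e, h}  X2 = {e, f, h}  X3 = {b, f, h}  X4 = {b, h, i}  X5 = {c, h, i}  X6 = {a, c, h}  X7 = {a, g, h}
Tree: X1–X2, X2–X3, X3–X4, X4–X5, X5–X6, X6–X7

Every vertex of G appears in some bag (union = {a, b, c, d, e, f, g, h, i}); every edge is covered by a bag; and for each vertex v the set of bags containing v is connected in the bag tree. The decomposition is therefore valid. The largest bag has 3 vertices, so the width is 2.

Yes; width 2.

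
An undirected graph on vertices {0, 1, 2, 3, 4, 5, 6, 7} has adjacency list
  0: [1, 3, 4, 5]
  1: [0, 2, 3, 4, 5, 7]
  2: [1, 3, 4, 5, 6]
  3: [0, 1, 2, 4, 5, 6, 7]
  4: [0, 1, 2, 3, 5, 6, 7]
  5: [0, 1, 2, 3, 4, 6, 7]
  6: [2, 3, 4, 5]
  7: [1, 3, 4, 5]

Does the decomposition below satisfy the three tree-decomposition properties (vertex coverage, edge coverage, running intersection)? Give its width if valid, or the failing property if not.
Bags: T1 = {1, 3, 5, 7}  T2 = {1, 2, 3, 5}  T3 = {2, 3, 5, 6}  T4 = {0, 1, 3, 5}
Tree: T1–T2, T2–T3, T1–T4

A tree decomposition must satisfy three properties: every vertex lies in some bag; for every edge, both endpoints lie together in some bag; and for every vertex, the bags containing it form a connected subtree. Here vertex 4 appears in no bag, so the decomposition is invalid.

No — vertex 4 appears in no bag.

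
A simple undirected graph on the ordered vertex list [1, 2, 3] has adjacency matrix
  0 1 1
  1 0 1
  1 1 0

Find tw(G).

2

A width-2 tree decomposition is:
Bags: B1 = {1, 2, 3}
Tree: (single bag)
A single bag containing all 3 vertices is trivially a valid decomposition of width 2. Conversely, {1, 2, 3} is a clique of size 3, and the vertices of any clique must share a bag in every tree decomposition; so some bag has ≥ 3 vertices and tw(G) ≥ 2. Combining the bounds, tw(G) = 2.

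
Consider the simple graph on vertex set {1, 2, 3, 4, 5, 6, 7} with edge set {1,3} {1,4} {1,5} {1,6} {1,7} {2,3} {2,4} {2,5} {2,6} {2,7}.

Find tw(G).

A width-2 tree decomposition is:
Bags: B1 = {1, 2, 7}  B2 = {1, 2, 3}  B3 = {1, 2, 6}  B4 = {1, 2, 4}  B5 = {1, 2, 5}
Tree: B1–B2, B2–B3, B3–B4, B4–B5
Every bag has size at most 3, so the width is 3 − 1 = 2 and tw(G) ≤ 2. The edges 2–7–1–3–2 form a cycle, so G is not a tree and its treewidth is at least 2. Hence tw(G) = 2 exactly.

2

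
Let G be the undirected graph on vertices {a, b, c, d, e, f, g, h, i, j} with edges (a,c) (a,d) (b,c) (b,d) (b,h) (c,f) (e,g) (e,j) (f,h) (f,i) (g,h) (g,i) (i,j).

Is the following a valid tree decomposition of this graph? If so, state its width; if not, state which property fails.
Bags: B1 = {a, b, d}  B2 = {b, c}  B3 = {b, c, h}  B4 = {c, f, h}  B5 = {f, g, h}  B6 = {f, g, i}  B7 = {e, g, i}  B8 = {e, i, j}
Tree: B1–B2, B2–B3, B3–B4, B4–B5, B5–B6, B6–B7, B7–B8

No — edge (a,c) lies in no bag.

A tree decomposition must satisfy three properties: every vertex lies in some bag; for every edge, both endpoints lie together in some bag; and for every vertex, the bags containing it form a connected subtree. Here edge (a,c) lies in no bag, so the decomposition is invalid.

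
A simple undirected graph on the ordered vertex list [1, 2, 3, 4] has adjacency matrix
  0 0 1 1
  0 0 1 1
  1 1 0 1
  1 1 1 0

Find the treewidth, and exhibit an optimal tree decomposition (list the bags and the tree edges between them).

Treewidth 2.
One optimal decomposition is:
Bags: B1 = {1, 3, 4}  B2 = {2, 3, 4}
Tree: B1–B2

The largest bag has 3 vertices, giving width 2; this decomposition certifies tw(G) ≤ 2. For the lower bound, the 3 vertices {1, 3, 4} are pairwise adjacent, and any tree decomposition puts a clique entirely inside one bag — forcing width ≥ 2. Combining the bounds, tw(G) = 2.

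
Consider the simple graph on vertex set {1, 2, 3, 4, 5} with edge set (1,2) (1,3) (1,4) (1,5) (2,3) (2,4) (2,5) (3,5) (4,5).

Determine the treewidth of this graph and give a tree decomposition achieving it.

Treewidth 3.
Bags: B1 = {1, 2, 4, 5}  B2 = {1, 2, 3, 5}
Tree: B1–B2

Every bag has size at most 4, so the width is 4 − 1 = 3 and tw(G) ≤ 3. On the other hand G contains the 4-clique {1, 2, 3, 5}. A clique must lie in a single bag of any decomposition, so no decomposition can have width below 3. Therefore the treewidth is 3.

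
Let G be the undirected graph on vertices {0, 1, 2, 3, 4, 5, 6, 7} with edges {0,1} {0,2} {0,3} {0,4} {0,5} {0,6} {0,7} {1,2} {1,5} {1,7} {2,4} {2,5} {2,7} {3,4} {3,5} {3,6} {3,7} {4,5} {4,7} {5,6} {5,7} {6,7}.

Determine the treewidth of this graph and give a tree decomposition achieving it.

Treewidth 4.
One such decomposition:
Bags: B1 = {0, 1, 2, 5, 7}  B2 = {0, 2, 4, 5, 7}  B3 = {0, 3, 4, 5, 7}  B4 = {0, 3, 5, 6, 7}
Tree: B1–B2, B2–B3, B3–B4

The largest bag has 5 vertices, giving width 4; this decomposition certifies tw(G) ≤ 4. For the lower bound, the 5 vertices {0, 1, 2, 5, 7} are pairwise adjacent, and any tree decomposition puts a clique entirely inside one bag — forcing width ≥ 4. Therefore the treewidth is 4.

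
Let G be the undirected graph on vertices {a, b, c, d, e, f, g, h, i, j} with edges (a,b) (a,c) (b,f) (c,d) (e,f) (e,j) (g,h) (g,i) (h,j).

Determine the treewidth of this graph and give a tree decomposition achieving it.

Treewidth 1.
One such decomposition:
Bags: B1 = {c, d}  B2 = {a, c}  B3 = {a, b}  B4 = {b, f}  B5 = {e, f}  B6 = {e, j}  B7 = {h, j}  B8 = {g, h}  B9 = {g, i}
Tree: B1–B2, B2–B3, B3–B4, B4–B5, B5–B6, B6–B7, B7–B8, B8–B9

Every bag has size at most 2, so the width is 2 − 1 = 1 and tw(G) ≤ 1. Since G has at least one edge (e.g. d–c), it is not an edgeless graph, so tw(G) ≥ 1. The upper and lower bounds meet at 1, so that is the treewidth.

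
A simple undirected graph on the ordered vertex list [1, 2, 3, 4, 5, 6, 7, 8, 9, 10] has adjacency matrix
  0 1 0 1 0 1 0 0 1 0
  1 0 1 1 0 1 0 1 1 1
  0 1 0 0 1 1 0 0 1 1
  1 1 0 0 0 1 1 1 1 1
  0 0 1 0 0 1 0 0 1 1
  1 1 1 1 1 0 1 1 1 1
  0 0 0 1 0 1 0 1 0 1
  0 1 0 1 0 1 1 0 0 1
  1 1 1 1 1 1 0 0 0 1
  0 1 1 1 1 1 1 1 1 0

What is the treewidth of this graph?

A width-4 tree decomposition is:
Bags: B1 = {2, 4, 6, 9, 10}  B2 = {2, 3, 6, 9, 10}  B3 = {3, 5, 6, 9, 10}  B4 = {2, 4, 6, 8, 10}  B5 = {1, 2, 4, 6, 9}  B6 = {4, 6, 7, 8, 10}
Tree: B1–B2, B2–B3, B1–B4, B1–B5, B4–B6
The largest bag has 5 vertices, giving width 4; this decomposition certifies tw(G) ≤ 4. For the lower bound, the 5 vertices {1, 2, 4, 6, 9} are pairwise adjacent, and any tree decomposition puts a clique entirely inside one bag — forcing width ≥ 4. The upper and lower bounds meet at 4, so that is the treewidth.

4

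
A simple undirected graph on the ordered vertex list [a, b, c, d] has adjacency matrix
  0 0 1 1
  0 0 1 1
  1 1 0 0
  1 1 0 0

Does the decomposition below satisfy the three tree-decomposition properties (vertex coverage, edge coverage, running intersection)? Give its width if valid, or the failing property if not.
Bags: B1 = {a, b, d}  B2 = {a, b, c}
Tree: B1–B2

Yes; width 2.

Checking the three conditions: (i) the bags cover all of {a, b, c, d}; (ii) for each edge, some bag contains both endpoints; (iii) the bags containing any fixed vertex form a subtree. All hold, so the decomposition is valid with width 3 − 1 = 2.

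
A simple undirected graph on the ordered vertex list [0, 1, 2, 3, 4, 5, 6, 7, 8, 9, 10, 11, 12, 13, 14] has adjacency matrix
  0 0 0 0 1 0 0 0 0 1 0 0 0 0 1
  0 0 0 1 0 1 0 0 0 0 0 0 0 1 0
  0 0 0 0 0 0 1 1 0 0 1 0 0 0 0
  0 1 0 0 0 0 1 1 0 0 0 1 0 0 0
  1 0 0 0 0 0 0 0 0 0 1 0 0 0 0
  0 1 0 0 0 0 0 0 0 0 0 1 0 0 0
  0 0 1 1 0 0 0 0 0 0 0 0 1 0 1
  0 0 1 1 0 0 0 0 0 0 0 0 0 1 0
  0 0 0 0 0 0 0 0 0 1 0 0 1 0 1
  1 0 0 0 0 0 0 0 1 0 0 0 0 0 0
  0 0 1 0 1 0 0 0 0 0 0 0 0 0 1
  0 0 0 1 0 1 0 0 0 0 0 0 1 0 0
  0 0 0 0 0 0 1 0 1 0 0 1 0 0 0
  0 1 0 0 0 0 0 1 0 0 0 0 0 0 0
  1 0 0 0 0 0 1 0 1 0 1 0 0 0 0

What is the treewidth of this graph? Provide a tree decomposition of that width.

Treewidth 3.
Bags: B1 = {0, 4, 8, 9}  B2 = {0, 4, 8, 14}  B3 = {4, 8, 10, 14}  B4 = {8, 10, 12, 14}  B5 = {6, 10, 12, 14}  B6 = {2, 6, 10, 12}  B7 = {2, 6, 11, 12}  B8 = {2, 3, 6, 11}  B9 = {2, 3, 7, 11}  B10 = {3, 5, 7, 11}  B11 = {1, 3, 5, 7}  B12 = {1, 5, 7, 13}
Tree: B1–B2, B2–B3, B3–B4, B4–B5, B5–B6, B6–B7, B7–B8, B8–B9, B9–B10, B10–B11, B11–B12

The largest bag has 4 vertices, giving width 3; this decomposition certifies tw(G) ≤ 3. For the lower bound: the 4 vertex sets {0,4,9}, {8}, {14}, {2,6,10,12} are disjoint, each induces a connected subgraph, and every pair is joined by at least one edge of G. Contracting each set to a single vertex therefore yields K_{4} as a minor, and since treewidth is minor-monotone, tw(G) ≥ tw(K_{4}) = 3. Therefore the treewidth is 3.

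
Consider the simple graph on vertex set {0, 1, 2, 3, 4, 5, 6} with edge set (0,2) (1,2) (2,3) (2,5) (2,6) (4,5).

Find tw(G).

1

A width-1 tree decomposition is:
Bags: B1 = {2, 5}  B2 = {1, 2}  B3 = {2, 3}  B4 = {4, 5}  B5 = {2, 6}  B6 = {0, 2}
Tree: B1–B2, B2–B3, B1–B4, B2–B5, B5–B6
Each bag holds 2 vertices, so the decomposition has width 1, which upper-bounds the treewidth. G has an edge, so its treewidth is at least 1. Combining the bounds, tw(G) = 1.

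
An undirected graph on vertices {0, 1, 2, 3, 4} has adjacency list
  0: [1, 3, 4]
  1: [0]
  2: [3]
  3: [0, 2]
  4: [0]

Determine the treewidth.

A width-1 tree decomposition is:
Bags: B1 = {0, 1}  B2 = {0, 4}  B3 = {0, 3}  B4 = {2, 3}
Tree: B1–B2, B2–B3, B3–B4
Every bag has size at most 2, so the width is 2 − 1 = 1 and tw(G) ≤ 1. Any graph with an edge has treewidth ≥ 1, and G has the edge 0–1. Combining the bounds, tw(G) = 1.

1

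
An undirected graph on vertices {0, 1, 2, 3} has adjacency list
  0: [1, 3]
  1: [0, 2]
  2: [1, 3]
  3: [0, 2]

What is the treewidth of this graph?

A width-2 tree decomposition is:
Bags: B1 = {0, 1, 2}  B2 = {0, 2, 3}
Tree: B1–B2
The largest bag has 3 vertices, giving width 2; this decomposition certifies tw(G) ≤ 2. For the lower bound, G contains the cycle 2–1–0–3–2, so G is not a forest; only forests have treewidth ≤ 1, hence tw(G) ≥ 2. Combining the bounds, tw(G) = 2.

2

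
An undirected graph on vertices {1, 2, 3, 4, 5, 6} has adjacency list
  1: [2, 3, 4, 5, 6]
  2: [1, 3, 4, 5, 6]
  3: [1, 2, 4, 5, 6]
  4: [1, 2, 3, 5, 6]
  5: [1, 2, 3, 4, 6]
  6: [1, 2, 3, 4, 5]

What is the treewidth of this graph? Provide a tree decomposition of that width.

Treewidth 5.
Bags: B1 = {1, 2, 3, 4, 5, 6}
Tree: (single bag)

With just one bag of size 6, the width is 6 − 1 = 5, so tw(G) ≤ 5. On the other hand G contains the 6-clique {1, 2, 3, 4, 5, 6}. A clique must lie in a single bag of any decomposition, so no decomposition can have width below 5. Therefore the treewidth is 5.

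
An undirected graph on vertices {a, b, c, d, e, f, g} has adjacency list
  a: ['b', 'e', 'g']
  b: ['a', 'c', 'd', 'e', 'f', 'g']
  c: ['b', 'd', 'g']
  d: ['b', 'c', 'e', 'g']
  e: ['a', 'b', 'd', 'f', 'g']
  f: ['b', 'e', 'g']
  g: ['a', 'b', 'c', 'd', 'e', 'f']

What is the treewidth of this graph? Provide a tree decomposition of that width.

Treewidth 3.
Bags: B1 = {a, b, e, g}  B2 = {b, d, e, g}  B3 = {b, c, d, g}  B4 = {b, e, f, g}
Tree: B1–B2, B2–B3, B1–B4

Every bag has size at most 4, so the width is 4 − 1 = 3 and tw(G) ≤ 3. On the other hand G contains the 4-clique {b, d, e, g}. A clique must lie in a single bag of any decomposition, so no decomposition can have width below 3. Combining the bounds, tw(G) = 3.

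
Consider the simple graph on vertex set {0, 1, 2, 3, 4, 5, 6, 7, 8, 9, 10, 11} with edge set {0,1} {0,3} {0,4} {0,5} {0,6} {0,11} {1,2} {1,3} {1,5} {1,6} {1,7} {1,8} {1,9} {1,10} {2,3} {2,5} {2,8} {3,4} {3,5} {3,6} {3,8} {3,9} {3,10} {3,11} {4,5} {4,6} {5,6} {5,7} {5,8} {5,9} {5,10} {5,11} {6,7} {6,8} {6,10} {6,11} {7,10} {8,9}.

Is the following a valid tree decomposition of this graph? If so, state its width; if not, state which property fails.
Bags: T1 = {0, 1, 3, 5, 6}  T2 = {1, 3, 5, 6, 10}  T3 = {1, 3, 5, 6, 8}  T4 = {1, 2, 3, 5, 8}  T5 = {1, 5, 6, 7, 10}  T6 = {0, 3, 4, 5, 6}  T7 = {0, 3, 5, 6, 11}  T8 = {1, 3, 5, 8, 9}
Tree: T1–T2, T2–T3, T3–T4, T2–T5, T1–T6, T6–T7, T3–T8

Checking the three conditions: (i) the bags cover all of {0, 1, 2, 3, 4, 5, 6, 7, 8, 9, 10, 11}; (ii) for each edge, some bag contains both endpoints; (iii) the bags containing any fixed vertex form a subtree. All hold, so the decomposition is valid with width 5 − 1 = 4.

Yes; width 4.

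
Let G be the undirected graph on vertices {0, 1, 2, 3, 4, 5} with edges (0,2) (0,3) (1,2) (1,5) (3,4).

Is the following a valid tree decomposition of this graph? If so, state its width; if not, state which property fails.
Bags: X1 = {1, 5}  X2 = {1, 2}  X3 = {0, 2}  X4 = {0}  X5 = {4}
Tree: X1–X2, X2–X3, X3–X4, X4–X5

No — vertex 3 appears in no bag.

A tree decomposition must satisfy three properties: every vertex lies in some bag; for every edge, both endpoints lie together in some bag; and for every vertex, the bags containing it form a connected subtree. Here vertex 3 appears in no bag, so the decomposition is invalid.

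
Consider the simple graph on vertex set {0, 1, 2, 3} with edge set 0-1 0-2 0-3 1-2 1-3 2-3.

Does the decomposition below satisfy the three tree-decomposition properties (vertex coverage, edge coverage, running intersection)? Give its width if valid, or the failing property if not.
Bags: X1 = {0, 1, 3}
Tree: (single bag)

A tree decomposition must satisfy three properties: every vertex lies in some bag; for every edge, both endpoints lie together in some bag; and for every vertex, the bags containing it form a connected subtree. Here vertex 2 appears in no bag, so the decomposition is invalid.

No — vertex 2 appears in no bag.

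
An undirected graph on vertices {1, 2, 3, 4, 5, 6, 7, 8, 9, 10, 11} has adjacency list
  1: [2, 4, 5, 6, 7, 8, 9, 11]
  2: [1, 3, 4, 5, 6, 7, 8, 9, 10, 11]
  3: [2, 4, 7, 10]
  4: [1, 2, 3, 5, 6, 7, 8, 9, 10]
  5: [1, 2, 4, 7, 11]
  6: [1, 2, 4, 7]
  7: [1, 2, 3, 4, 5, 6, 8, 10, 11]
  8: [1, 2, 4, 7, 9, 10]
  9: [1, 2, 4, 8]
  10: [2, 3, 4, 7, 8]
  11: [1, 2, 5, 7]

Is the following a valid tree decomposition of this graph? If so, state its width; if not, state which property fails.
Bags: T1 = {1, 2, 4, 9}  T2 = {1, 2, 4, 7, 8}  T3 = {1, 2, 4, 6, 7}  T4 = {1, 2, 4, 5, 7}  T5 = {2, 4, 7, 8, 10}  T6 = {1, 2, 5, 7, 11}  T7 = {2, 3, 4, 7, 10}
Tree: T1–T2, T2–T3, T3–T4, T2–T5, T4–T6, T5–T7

A tree decomposition must satisfy three properties: every vertex lies in some bag; for every edge, both endpoints lie together in some bag; and for every vertex, the bags containing it form a connected subtree. Here edge (8,9) lies in no bag, so the decomposition is invalid.

No — edge (8,9) lies in no bag.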